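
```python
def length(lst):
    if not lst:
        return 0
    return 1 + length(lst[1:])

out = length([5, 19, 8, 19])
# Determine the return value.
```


length([5, 19, 8, 19])
= 1 + length([19, 8, 19])
= 1 + 1 + length([8, 19])
= 1 + 1 + 1 + length([19])
= 1 + 1 + 1 + 1 + length([])
= 1 + 1 + 1 + 1 + 0
= 4


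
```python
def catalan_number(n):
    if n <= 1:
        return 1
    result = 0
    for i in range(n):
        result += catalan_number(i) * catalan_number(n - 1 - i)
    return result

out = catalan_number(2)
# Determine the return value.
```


catalan_number(2)
= sum of catalan_number(i) * catalan_number(2-1-i) for i in 0..1
  catalan_number(0)*catalan_number(1) = 1*1 = 1
  catalan_number(1)*catalan_number(0) = 1*1 = 1
= 1 + 1
= 2


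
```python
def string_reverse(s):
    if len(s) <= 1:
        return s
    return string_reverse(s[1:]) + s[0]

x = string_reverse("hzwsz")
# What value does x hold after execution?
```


string_reverse("hzwsz")
= string_reverse("zwsz") + "h"
= string_reverse("wsz") + "z" + "h"
= string_reverse("sz") + "w" + "z" + "h"
= string_reverse("z") + "s" + "w" + "z" + "h"
= "z" + "s" + "w" + "z" + "h"
= "zswzh"


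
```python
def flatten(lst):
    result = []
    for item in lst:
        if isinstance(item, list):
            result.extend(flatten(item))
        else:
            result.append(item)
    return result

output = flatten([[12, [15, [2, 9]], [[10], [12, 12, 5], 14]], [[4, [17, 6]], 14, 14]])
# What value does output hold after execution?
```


flatten([[12, [15, [2, 9]], [[10], [12, 12, 5], 14]], [[4, [17, 6]], 14, 14]])
Processing each element:
  [12, [15, [2, 9]], [[10], [12, 12, 5], 14]] is a list -> flatten recursively -> [12, 15, 2, 9, 10, 12, 12, 5, 14]
  [[4, [17, 6]], 14, 14] is a list -> flatten recursively -> [4, 17, 6, 14, 14]
= [12, 15, 2, 9, 10, 12, 12, 5, 14, 4, 17, 6, 14, 14]


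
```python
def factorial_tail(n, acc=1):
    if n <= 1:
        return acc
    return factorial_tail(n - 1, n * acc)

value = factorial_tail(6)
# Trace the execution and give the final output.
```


factorial_tail(6, 1)
= factorial_tail(5, 6 * 1) = factorial_tail(5, 6)
= factorial_tail(4, 5 * 6) = factorial_tail(4, 30)
= factorial_tail(3, 4 * 30) = factorial_tail(3, 120)
= factorial_tail(2, 3 * 120) = factorial_tail(2, 360)
= factorial_tail(1, 2 * 360) = factorial_tail(1, 720)
n <= 1, return acc = 720


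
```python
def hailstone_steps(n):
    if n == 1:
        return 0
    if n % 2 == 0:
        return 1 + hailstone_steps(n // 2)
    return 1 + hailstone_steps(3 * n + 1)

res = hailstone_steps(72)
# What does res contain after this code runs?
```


hailstone_steps(72)
72 is even -> hailstone_steps(36)
36 is even -> hailstone_steps(18)
18 is even -> hailstone_steps(9)
9 is odd -> 3*9+1 = 28 -> hailstone_steps(28)
28 is even -> hailstone_steps(14)
14 is even -> hailstone_steps(7)
7 is odd -> 3*7+1 = 22 -> hailstone_steps(22)
22 is even -> hailstone_steps(11)
11 is odd -> 3*11+1 = 34 -> hailstone_steps(34)
34 is even -> hailstone_steps(17)
17 is odd -> 3*17+1 = 52 -> hailstone_steps(52)
52 is even -> hailstone_steps(26)
26 is even -> hailstone_steps(13)
13 is odd -> 3*13+1 = 40 -> hailstone_steps(40)
40 is even -> hailstone_steps(20)
20 is even -> hailstone_steps(10)
10 is even -> hailstone_steps(5)
5 is odd -> 3*5+1 = 16 -> hailstone_steps(16)
16 is even -> hailstone_steps(8)
8 is even -> hailstone_steps(4)
4 is even -> hailstone_steps(2)
2 is even -> hailstone_steps(1)
Reached 1 after 22 steps
= 22


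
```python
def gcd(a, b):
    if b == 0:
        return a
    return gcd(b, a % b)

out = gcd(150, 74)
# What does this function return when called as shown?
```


gcd(150, 74)
= gcd(74, 150 % 74) = gcd(74, 2)
= gcd(2, 74 % 2) = gcd(2, 0)
b == 0, return a = 2


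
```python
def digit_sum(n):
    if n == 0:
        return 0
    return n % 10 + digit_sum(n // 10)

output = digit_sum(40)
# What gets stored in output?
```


digit_sum(40)
= 0 + digit_sum(4)
= 0 + 4 + digit_sum(0)
= 0 + 4 + 0
= 4


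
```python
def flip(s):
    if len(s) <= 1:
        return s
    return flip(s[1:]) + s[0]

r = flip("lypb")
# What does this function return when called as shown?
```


flip("lypb")
= flip("ypb") + "l"
= flip("pb") + "y" + "l"
= flip("b") + "p" + "y" + "l"
= "b" + "p" + "y" + "l"
= "bpyl"


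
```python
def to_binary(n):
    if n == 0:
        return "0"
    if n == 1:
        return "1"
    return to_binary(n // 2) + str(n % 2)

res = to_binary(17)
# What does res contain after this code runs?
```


to_binary(17)
= to_binary(8) + "1"
= to_binary(4) + "0" + "1"
= to_binary(2) + "0" + "0" + "1"
= to_binary(1) + "0" + "0" + "0" + "1"
= "1" + "0" + "0" + "0" + "1"
= "10001"


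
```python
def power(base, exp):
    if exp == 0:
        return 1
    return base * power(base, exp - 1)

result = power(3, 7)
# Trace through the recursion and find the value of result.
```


power(3, 7)
= 3 * power(3, 6)
= 3 * 3 * power(3, 5)
= 3 * 3 * 3 * power(3, 4)
= 3 * 3 * 3 * 3 * power(3, 3)
= 3 * 3 * 3 * 3 * 3 * power(3, 2)
= 3 * 3 * 3 * 3 * 3 * 3 * power(3, 1)
= 3 * 3 * 3 * 3 * 3 * 3 * 3 * power(3, 0)
= 3 * 3 * 3 * 3 * 3 * 3 * 3 * 1
= 2187


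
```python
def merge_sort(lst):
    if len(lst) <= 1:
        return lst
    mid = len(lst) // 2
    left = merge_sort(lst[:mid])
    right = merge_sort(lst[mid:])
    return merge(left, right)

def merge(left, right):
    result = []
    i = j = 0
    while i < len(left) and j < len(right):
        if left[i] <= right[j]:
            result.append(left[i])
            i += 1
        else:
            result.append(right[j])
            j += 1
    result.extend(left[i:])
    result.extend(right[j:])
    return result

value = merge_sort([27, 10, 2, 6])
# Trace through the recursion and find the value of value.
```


merge_sort([27, 10, 2, 6])
Split into [27, 10] and [2, 6]
Left sorted: [10, 27]
Right sorted: [2, 6]
Merge [10, 27] and [2, 6]
= [2, 6, 10, 27]


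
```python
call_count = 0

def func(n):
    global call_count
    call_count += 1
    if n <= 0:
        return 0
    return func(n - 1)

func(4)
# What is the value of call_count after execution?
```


func(4) calls func(3) calls ... calls func(0)
Total calls: 4 + 1 (for base case) = 5


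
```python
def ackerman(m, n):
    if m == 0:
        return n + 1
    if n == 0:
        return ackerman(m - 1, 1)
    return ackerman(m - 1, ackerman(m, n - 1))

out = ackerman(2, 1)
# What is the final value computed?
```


ackerman(2, 1)
= ackerman(1, ackerman(2, 0))
First compute ackerman(2, 0) = 3
= ackerman(1, 3)
= 5


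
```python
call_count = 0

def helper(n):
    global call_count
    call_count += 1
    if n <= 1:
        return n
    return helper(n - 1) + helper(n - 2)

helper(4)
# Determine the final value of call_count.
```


helper(4) calls helper(3) and helper(2); each non-base call branches into two more.
Let C(k) = total number of calls made by helper(k), including the call to helper(k) itself.
Base cases: C(0) = 1, C(1) = 1
Recurrence: C(k) = 1 + C(k-1) + C(k-2)
  C(2) = 1 + C(1) + C(0) = 1 + 1 + 1 = 3
  C(3) = 1 + C(2) + C(1) = 1 + 3 + 1 = 5
  C(4) = 1 + C(3) + C(2) = 1 + 5 + 3 = 9
Total calls = C(4) = 9


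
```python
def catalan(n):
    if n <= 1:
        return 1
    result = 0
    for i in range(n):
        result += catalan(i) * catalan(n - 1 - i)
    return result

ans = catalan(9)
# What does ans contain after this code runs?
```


catalan(9)
= sum of catalan(i) * catalan(9-1-i) for i in 0..8
First compute sub-values bottom-up:
  catalan(0) = 1, catalan(1) = 1
  catalan(2) = 1*1 + 1*1 = 2
  catalan(3) = 1*2 + 1*1 + 2*1 = 5
  catalan(4) = 1*5 + 1*2 + 2*1 + 5*1 = 14
  catalan(5) = 1*14 + 1*5 + 2*2 + 5*1 + 14*1 = 42
  catalan(6) = 1*42 + 1*14 + 2*5 + 5*2 + 14*1 + 42*1 = 132
  catalan(7) = 1*132 + 1*42 + 2*14 + 5*5 + 14*2 + 42*1 + 132*1 = 429
  catalan(8) = 1*429 + 1*132 + 2*42 + 5*14 + 14*5 + 42*2 + 132*1 + 429*1 = 1430
Now catalan(9):
  catalan(0)*catalan(8) = 1*1430 = 1430
  catalan(1)*catalan(7) = 1*429 = 429
  catalan(2)*catalan(6) = 2*132 = 264
  catalan(3)*catalan(5) = 5*42 = 210
  catalan(4)*catalan(4) = 14*14 = 196
  catalan(5)*catalan(3) = 42*5 = 210
  catalan(6)*catalan(2) = 132*2 = 264
  catalan(7)*catalan(1) = 429*1 = 429
  catalan(8)*catalan(0) = 1430*1 = 1430
= 1430 + 429 + 264 + 210 + 196 + 210 + 264 + 429 + 1430
= 4862


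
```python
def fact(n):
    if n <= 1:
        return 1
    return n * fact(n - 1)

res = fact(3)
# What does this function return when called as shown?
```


fact(3)
= 3 * fact(2)
= 3 * 2 * fact(1)
= 3 * 2 * 1
= 6


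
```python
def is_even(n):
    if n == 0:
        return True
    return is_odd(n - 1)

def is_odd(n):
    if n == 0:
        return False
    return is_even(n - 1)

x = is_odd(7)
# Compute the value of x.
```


is_odd(7)
= is_even(6)
= is_odd(5)
= is_even(4)
= is_odd(3)
= is_even(2)
= is_odd(1)
= is_even(0)
n == 0: return True
= True


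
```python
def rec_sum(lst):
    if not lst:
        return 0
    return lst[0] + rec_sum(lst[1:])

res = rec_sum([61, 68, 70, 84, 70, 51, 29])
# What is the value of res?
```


rec_sum([61, 68, 70, 84, 70, 51, 29])
= 61 + rec_sum([68, 70, 84, 70, 51, 29])
= 61 + 68 + rec_sum([70, 84, 70, 51, 29])
= 61 + 68 + 70 + rec_sum([84, 70, 51, 29])
= 61 + 68 + 70 + 84 + rec_sum([70, 51, 29])
= 61 + 68 + 70 + 84 + 70 + rec_sum([51, 29])
= 61 + 68 + 70 + 84 + 70 + 51 + rec_sum([29])
= 61 + 68 + 70 + 84 + 70 + 51 + 29 + rec_sum([])
= 61 + 68 + 70 + 84 + 70 + 51 + 29 + 0
= 433


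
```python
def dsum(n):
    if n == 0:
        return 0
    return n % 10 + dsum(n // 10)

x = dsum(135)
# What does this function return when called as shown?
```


dsum(135)
= 5 + dsum(13)
= 5 + 3 + dsum(1)
= 5 + 3 + 1 + dsum(0)
= 5 + 3 + 1 + 0
= 9


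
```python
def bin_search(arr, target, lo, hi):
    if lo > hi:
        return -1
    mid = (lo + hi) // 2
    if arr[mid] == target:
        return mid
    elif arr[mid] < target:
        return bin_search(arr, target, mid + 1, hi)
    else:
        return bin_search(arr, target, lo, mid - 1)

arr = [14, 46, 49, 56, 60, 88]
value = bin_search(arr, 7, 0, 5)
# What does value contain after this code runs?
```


bin_search(arr, 7, 0, 5)
lo=0, hi=5, mid=2, arr[mid]=49
49 > 7, search left half
lo=0, hi=1, mid=0, arr[mid]=14
14 > 7, search left half
lo > hi, target not found, return -1
= -1


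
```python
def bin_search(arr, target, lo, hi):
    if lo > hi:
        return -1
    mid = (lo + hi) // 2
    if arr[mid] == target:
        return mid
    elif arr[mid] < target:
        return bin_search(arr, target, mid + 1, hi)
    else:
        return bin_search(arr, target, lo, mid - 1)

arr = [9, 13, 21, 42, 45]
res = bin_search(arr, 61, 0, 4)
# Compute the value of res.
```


bin_search(arr, 61, 0, 4)
lo=0, hi=4, mid=2, arr[mid]=21
21 < 61, search right half
lo=3, hi=4, mid=3, arr[mid]=42
42 < 61, search right half
lo=4, hi=4, mid=4, arr[mid]=45
45 < 61, search right half
lo > hi, target not found, return -1
= -1


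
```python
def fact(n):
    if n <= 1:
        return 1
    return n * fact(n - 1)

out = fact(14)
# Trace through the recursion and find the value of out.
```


fact(14)
= 14 * fact(13)
= 14 * 13 * fact(12)
= 14 * 13 * 12 * fact(11)
= 14 * 13 * 12 * 11 * fact(10)
= 14 * 13 * 12 * 11 * 10 * fact(9)
= 14 * 13 * 12 * 11 * 10 * 9 * fact(8)
= 14 * 13 * 12 * 11 * 10 * 9 * 8 * fact(7)
= 14 * 13 * 12 * 11 * 10 * 9 * 8 * 7 * fact(6)
= 14 * 13 * 12 * 11 * 10 * 9 * 8 * 7 * 6 * fact(5)
= 14 * 13 * 12 * 11 * 10 * 9 * 8 * 7 * 6 * 5 * fact(4)
= 14 * 13 * 12 * 11 * 10 * 9 * 8 * 7 * 6 * 5 * 4 * fact(3)
= 14 * 13 * 12 * 11 * 10 * 9 * 8 * 7 * 6 * 5 * 4 * 3 * fact(2)
= 14 * 13 * 12 * 11 * 10 * 9 * 8 * 7 * 6 * 5 * 4 * 3 * 2 * fact(1)
= 14 * 13 * 12 * 11 * 10 * 9 * 8 * 7 * 6 * 5 * 4 * 3 * 2 * 1
= 87178291200


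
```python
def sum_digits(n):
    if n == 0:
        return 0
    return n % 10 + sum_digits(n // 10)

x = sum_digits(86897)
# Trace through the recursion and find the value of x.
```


sum_digits(86897)
= 7 + sum_digits(8689)
= 7 + 9 + sum_digits(868)
= 7 + 9 + 8 + sum_digits(86)
= 7 + 9 + 8 + 6 + sum_digits(8)
= 7 + 9 + 8 + 6 + 8 + sum_digits(0)
= 7 + 9 + 8 + 6 + 8 + 0
= 38


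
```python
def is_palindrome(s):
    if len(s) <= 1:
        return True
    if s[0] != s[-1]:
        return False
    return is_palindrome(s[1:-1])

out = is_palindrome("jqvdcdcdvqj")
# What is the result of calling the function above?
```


is_palindrome("jqvdcdcdvqj")
"jqvdcdcdvqj": s[0]='j' == s[-1]='j' -> is_palindrome("qvdcdcdvq")
"qvdcdcdvq": s[0]='q' == s[-1]='q' -> is_palindrome("vdcdcdv")
"vdcdcdv": s[0]='v' == s[-1]='v' -> is_palindrome("dcdcd")
"dcdcd": s[0]='d' == s[-1]='d' -> is_palindrome("cdc")
"cdc": s[0]='c' == s[-1]='c' -> is_palindrome("d")
"d": len <= 1 -> True
= True


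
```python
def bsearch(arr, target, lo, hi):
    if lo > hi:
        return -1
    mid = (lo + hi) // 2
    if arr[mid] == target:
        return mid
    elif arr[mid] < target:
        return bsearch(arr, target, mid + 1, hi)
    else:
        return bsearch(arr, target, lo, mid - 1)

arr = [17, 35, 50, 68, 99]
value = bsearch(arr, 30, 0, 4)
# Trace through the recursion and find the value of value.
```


bsearch(arr, 30, 0, 4)
lo=0, hi=4, mid=2, arr[mid]=50
50 > 30, search left half
lo=0, hi=1, mid=0, arr[mid]=17
17 < 30, search right half
lo=1, hi=1, mid=1, arr[mid]=35
35 > 30, search left half
lo > hi, target not found, return -1
= -1


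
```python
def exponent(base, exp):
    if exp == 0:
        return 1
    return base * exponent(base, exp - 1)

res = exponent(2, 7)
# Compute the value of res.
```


exponent(2, 7)
= 2 * exponent(2, 6)
= 2 * 2 * exponent(2, 5)
= 2 * 2 * 2 * exponent(2, 4)
= 2 * 2 * 2 * 2 * exponent(2, 3)
= 2 * 2 * 2 * 2 * 2 * exponent(2, 2)
= 2 * 2 * 2 * 2 * 2 * 2 * exponent(2, 1)
= 2 * 2 * 2 * 2 * 2 * 2 * 2 * exponent(2, 0)
= 2 * 2 * 2 * 2 * 2 * 2 * 2 * 1
= 128


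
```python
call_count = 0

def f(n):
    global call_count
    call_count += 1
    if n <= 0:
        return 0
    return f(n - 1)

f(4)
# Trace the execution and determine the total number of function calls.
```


f(4) calls f(3) calls ... calls f(0)
Total calls: 4 + 1 (for base case) = 5


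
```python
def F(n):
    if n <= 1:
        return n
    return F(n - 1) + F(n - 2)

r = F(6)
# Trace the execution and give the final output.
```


F(6)
= F(5) + F(4)
= (F(4) + F(3)) + F(4)
Computing bottom-up: F(0)=0, F(1)=1, F(2)=1, F(3)=2, F(4)=3, F(5)=5, F(6)=8
= 8


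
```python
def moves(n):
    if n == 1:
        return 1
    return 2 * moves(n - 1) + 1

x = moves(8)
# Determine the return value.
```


moves(8)
= 2 * moves(7) + 1
= 2 * (2 * moves(6) + 1) + 1
= 2 * (2 * (2 * moves(5) + 1) + 1) + 1
= 2 * (2 * (2 * (2 * moves(4) + 1) + 1) + 1) + 1
= 2 * (2 * (2 * (2 * (2 * moves(3) + 1) + 1) + 1) + 1) + 1
= 2 * (2 * (2 * (2 * (2 * (2 * moves(2) + 1) + 1) + 1) + 1) + 1) + 1
= 2 * (2 * (2 * (2 * (2 * (2 * (2 * moves(1) + 1) + 1) + 1) + 1) + 1) + 1) + 1
Now compute bottom-up:
moves(1) = 1
moves(2) = 2 * 1 + 1 = 3
moves(3) = 2 * 3 + 1 = 7
moves(4) = 2 * 7 + 1 = 15
moves(5) = 2 * 15 + 1 = 31
moves(6) = 2 * 31 + 1 = 63
moves(7) = 2 * 63 + 1 = 127
moves(8) = 2 * 127 + 1 = 255
= 255


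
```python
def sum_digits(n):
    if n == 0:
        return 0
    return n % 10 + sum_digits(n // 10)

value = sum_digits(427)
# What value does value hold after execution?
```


sum_digits(427)
= 7 + sum_digits(42)
= 7 + 2 + sum_digits(4)
= 7 + 2 + 4 + sum_digits(0)
= 7 + 2 + 4 + 0
= 13


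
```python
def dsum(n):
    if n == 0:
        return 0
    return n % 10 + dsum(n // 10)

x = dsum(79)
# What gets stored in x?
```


dsum(79)
= 9 + dsum(7)
= 9 + 7 + dsum(0)
= 9 + 7 + 0
= 16


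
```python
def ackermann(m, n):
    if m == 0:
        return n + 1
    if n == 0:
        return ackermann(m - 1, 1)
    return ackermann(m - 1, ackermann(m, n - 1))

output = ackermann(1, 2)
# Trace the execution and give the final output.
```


ackermann(1, 2)
= ackermann(0, ackermann(1, 1))
First compute ackermann(1, 1) = 3
= ackermann(0, 3)
= 4


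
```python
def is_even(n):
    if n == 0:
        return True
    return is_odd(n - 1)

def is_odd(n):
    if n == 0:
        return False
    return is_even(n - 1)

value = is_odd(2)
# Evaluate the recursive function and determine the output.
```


is_odd(2)
= is_even(1)
= is_odd(0)
n == 0: return False
= False


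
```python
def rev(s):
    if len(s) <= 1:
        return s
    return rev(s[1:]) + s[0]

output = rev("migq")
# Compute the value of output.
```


rev("migq")
= rev("igq") + "m"
= rev("gq") + "i" + "m"
= rev("q") + "g" + "i" + "m"
= "q" + "g" + "i" + "m"
= "qgim"


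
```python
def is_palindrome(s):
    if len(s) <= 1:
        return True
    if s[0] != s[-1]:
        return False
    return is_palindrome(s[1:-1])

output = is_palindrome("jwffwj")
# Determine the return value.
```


is_palindrome("jwffwj")
"jwffwj": s[0]='j' == s[-1]='j' -> is_palindrome("wffw")
"wffw": s[0]='w' == s[-1]='w' -> is_palindrome("ff")
"ff": s[0]='f' == s[-1]='f' -> is_palindrome("")
"": len <= 1 -> True
= True


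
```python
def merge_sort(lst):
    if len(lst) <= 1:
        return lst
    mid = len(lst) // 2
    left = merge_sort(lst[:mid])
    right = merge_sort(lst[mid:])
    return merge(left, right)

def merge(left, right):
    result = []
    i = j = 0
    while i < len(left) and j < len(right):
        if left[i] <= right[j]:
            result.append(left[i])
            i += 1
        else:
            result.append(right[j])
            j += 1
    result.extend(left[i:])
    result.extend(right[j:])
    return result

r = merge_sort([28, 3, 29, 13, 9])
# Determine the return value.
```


merge_sort([28, 3, 29, 13, 9])
Split into [28, 3] and [29, 13, 9]
Left sorted: [3, 28]
Right sorted: [9, 13, 29]
Merge [3, 28] and [9, 13, 29]
= [3, 9, 13, 28, 29]


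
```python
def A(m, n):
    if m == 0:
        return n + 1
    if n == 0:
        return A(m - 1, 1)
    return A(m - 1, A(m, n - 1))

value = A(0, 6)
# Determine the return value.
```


A(0, 6)
m == 0: return 6 + 1 = 7
= 7


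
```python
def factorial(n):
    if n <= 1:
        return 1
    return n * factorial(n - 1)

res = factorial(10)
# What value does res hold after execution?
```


factorial(10)
= 10 * factorial(9)
= 10 * 9 * factorial(8)
= 10 * 9 * 8 * factorial(7)
= 10 * 9 * 8 * 7 * factorial(6)
= 10 * 9 * 8 * 7 * 6 * factorial(5)
= 10 * 9 * 8 * 7 * 6 * 5 * factorial(4)
= 10 * 9 * 8 * 7 * 6 * 5 * 4 * factorial(3)
= 10 * 9 * 8 * 7 * 6 * 5 * 4 * 3 * factorial(2)
= 10 * 9 * 8 * 7 * 6 * 5 * 4 * 3 * 2 * factorial(1)
= 10 * 9 * 8 * 7 * 6 * 5 * 4 * 3 * 2 * 1
= 3628800


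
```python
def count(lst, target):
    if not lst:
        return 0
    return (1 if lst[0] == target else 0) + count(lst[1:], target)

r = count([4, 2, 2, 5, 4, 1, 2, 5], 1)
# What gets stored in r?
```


count([4, 2, 2, 5, 4, 1, 2, 5], 1)
lst[0]=4 != 1: 0 + count([2, 2, 5, 4, 1, 2, 5], 1)
lst[0]=2 != 1: 0 + count([2, 5, 4, 1, 2, 5], 1)
lst[0]=2 != 1: 0 + count([5, 4, 1, 2, 5], 1)
lst[0]=5 != 1: 0 + count([4, 1, 2, 5], 1)
lst[0]=4 != 1: 0 + count([1, 2, 5], 1)
lst[0]=1 == 1: 1 + count([2, 5], 1)
lst[0]=2 != 1: 0 + count([5], 1)
lst[0]=5 != 1: 0 + count([], 1)
= 1


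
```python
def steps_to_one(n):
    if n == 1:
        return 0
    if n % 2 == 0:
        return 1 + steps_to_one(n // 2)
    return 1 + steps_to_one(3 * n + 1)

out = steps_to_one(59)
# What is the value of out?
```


steps_to_one(59)
59 is odd -> 3*59+1 = 178 -> steps_to_one(178)
178 is even -> steps_to_one(89)
89 is odd -> 3*89+1 = 268 -> steps_to_one(268)
268 is even -> steps_to_one(134)
134 is even -> steps_to_one(67)
67 is odd -> 3*67+1 = 202 -> steps_to_one(202)
202 is even -> steps_to_one(101)
101 is odd -> 3*101+1 = 304 -> steps_to_one(304)
304 is even -> steps_to_one(152)
152 is even -> steps_to_one(76)
76 is even -> steps_to_one(38)
38 is even -> steps_to_one(19)
19 is odd -> 3*19+1 = 58 -> steps_to_one(58)
58 is even -> steps_to_one(29)
29 is odd -> 3*29+1 = 88 -> steps_to_one(88)
88 is even -> steps_to_one(44)
44 is even -> steps_to_one(22)
22 is even -> steps_to_one(11)
11 is odd -> 3*11+1 = 34 -> steps_to_one(34)
34 is even -> steps_to_one(17)
17 is odd -> 3*17+1 = 52 -> steps_to_one(52)
52 is even -> steps_to_one(26)
26 is even -> steps_to_one(13)
13 is odd -> 3*13+1 = 40 -> steps_to_one(40)
40 is even -> steps_to_one(20)
20 is even -> steps_to_one(10)
10 is even -> steps_to_one(5)
5 is odd -> 3*5+1 = 16 -> steps_to_one(16)
16 is even -> steps_to_one(8)
8 is even -> steps_to_one(4)
4 is even -> steps_to_one(2)
2 is even -> steps_to_one(1)
Reached 1 after 32 steps
= 32


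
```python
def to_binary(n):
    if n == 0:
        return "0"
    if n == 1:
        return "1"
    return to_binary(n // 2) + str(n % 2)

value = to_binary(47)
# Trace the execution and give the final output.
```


to_binary(47)
= to_binary(23) + "1"
= to_binary(11) + "1" + "1"
= to_binary(5) + "1" + "1" + "1"
= to_binary(2) + "1" + "1" + "1" + "1"
= to_binary(1) + "0" + "1" + "1" + "1" + "1"
= "1" + "0" + "1" + "1" + "1" + "1"
= "101111"


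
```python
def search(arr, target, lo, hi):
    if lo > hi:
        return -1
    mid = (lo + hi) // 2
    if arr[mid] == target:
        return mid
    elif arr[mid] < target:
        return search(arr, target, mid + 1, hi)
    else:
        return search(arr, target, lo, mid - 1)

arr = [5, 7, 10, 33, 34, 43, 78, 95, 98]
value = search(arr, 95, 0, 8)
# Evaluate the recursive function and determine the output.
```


search(arr, 95, 0, 8)
lo=0, hi=8, mid=4, arr[mid]=34
34 < 95, search right half
lo=5, hi=8, mid=6, arr[mid]=78
78 < 95, search right half
lo=7, hi=8, mid=7, arr[mid]=95
arr[7] == 95, found at index 7
= 7


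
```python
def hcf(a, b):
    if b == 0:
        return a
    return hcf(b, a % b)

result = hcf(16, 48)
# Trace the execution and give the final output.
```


hcf(16, 48)
= hcf(48, 16 % 48) = hcf(48, 16)
= hcf(16, 48 % 16) = hcf(16, 0)
b == 0, return a = 16


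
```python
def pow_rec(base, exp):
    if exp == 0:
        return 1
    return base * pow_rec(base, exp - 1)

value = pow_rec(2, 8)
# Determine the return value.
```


pow_rec(2, 8)
= 2 * pow_rec(2, 7)
= 2 * 2 * pow_rec(2, 6)
= 2 * 2 * 2 * pow_rec(2, 5)
= 2 * 2 * 2 * 2 * pow_rec(2, 4)
= 2 * 2 * 2 * 2 * 2 * pow_rec(2, 3)
= 2 * 2 * 2 * 2 * 2 * 2 * pow_rec(2, 2)
= 2 * 2 * 2 * 2 * 2 * 2 * 2 * pow_rec(2, 1)
= 2 * 2 * 2 * 2 * 2 * 2 * 2 * 2 * pow_rec(2, 0)
= 2 * 2 * 2 * 2 * 2 * 2 * 2 * 2 * 1
= 256


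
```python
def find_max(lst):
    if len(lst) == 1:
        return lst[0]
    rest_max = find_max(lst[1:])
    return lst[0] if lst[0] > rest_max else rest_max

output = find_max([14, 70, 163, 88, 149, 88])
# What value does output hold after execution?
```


find_max([14, 70, 163, 88, 149, 88])
= compare 14 with find_max([70, 163, 88, 149, 88])
= compare 70 with find_max([163, 88, 149, 88])
= compare 163 with find_max([88, 149, 88])
= compare 88 with find_max([149, 88])
= compare 149 with find_max([88])
Base: find_max([88]) = 88
compare 149 with 88: max = 149
compare 88 with 149: max = 149
compare 163 with 149: max = 163
compare 70 with 163: max = 163
compare 14 with 163: max = 163
= 163


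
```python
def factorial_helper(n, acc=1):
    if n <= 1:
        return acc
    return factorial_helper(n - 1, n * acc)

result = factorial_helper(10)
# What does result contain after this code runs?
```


factorial_helper(10, 1)
= factorial_helper(9, 10 * 1) = factorial_helper(9, 10)
= factorial_helper(8, 9 * 10) = factorial_helper(8, 90)
= factorial_helper(7, 8 * 90) = factorial_helper(7, 720)
= factorial_helper(6, 7 * 720) = factorial_helper(6, 5040)
= factorial_helper(5, 6 * 5040) = factorial_helper(5, 30240)
= factorial_helper(4, 5 * 30240) = factorial_helper(4, 151200)
= factorial_helper(3, 4 * 151200) = factorial_helper(3, 604800)
= factorial_helper(2, 3 * 604800) = factorial_helper(2, 1814400)
= factorial_helper(1, 2 * 1814400) = factorial_helper(1, 3628800)
n <= 1, return acc = 3628800


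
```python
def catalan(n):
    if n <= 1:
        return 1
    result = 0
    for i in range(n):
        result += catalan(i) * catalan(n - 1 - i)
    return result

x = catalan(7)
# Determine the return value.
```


catalan(7)
= sum of catalan(i) * catalan(7-1-i) for i in 0..6
First compute sub-values bottom-up:
  catalan(0) = 1, catalan(1) = 1
  catalan(2) = 1*1 + 1*1 = 2
  catalan(3) = 1*2 + 1*1 + 2*1 = 5
  catalan(4) = 1*5 + 1*2 + 2*1 + 5*1 = 14
  catalan(5) = 1*14 + 1*5 + 2*2 + 5*1 + 14*1 = 42
  catalan(6) = 1*42 + 1*14 + 2*5 + 5*2 + 14*1 + 42*1 = 132
Now catalan(7):
  catalan(0)*catalan(6) = 1*132 = 132
  catalan(1)*catalan(5) = 1*42 = 42
  catalan(2)*catalan(4) = 2*14 = 28
  catalan(3)*catalan(3) = 5*5 = 25
  catalan(4)*catalan(2) = 14*2 = 28
  catalan(5)*catalan(1) = 42*1 = 42
  catalan(6)*catalan(0) = 132*1 = 132
= 132 + 42 + 28 + 25 + 28 + 42 + 132
= 429


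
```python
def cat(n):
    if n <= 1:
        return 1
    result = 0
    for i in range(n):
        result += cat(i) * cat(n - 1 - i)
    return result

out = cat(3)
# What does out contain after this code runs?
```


cat(3)
= sum of cat(i) * cat(3-1-i) for i in 0..2
First compute sub-values bottom-up:
  cat(0) = 1, cat(1) = 1
  cat(2) = 1*1 + 1*1 = 2
Now cat(3):
  cat(0)*cat(2) = 1*2 = 2
  cat(1)*cat(1) = 1*1 = 1
  cat(2)*cat(0) = 2*1 = 2
= 2 + 1 + 2
= 5


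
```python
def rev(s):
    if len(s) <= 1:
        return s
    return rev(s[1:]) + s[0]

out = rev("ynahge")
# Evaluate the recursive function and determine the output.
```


rev("ynahge")
= rev("nahge") + "y"
= rev("ahge") + "n" + "y"
= rev("hge") + "a" + "n" + "y"
= rev("ge") + "h" + "a" + "n" + "y"
= rev("e") + "g" + "h" + "a" + "n" + "y"
= "e" + "g" + "h" + "a" + "n" + "y"
= "eghany"


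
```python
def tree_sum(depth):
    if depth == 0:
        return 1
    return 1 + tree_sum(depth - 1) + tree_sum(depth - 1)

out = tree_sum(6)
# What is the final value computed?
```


tree_sum(6)
= 1 + tree_sum(5) + tree_sum(5)
= 1 + 2 * tree_sum(5)
tree_sum(k) = 2^(k+1) - 1
tree_sum(0) = 1
tree_sum(1) = 3
tree_sum(2) = 7
tree_sum(3) = 15
tree_sum(4) = 31
tree_sum(6) = 2^7 - 1 = 127


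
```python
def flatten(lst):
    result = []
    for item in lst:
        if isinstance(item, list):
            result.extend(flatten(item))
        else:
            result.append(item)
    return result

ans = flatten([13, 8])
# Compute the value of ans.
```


flatten([13, 8])
Processing each element:
  13 is not a list -> append 13
  8 is not a list -> append 8
= [13, 8]


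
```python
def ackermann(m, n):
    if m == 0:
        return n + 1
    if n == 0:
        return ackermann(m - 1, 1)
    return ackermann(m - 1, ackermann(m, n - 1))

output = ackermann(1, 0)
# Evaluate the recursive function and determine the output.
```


ackermann(1, 0)
n == 0: return ackermann(0, 1)
= ackermann(0, 1) = 2
= 2


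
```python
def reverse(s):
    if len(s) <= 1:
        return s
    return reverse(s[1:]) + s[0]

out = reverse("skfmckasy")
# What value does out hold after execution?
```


reverse("skfmckasy")
= reverse("kfmckasy") + "s"
= reverse("fmckasy") + "k" + "s"
= reverse("mckasy") + "f" + "k" + "s"
= reverse("ckasy") + "m" + "f" + "k" + "s"
= reverse("kasy") + "c" + "m" + "f" + "k" + "s"
= reverse("asy") + "k" + "c" + "m" + "f" + "k" + "s"
= reverse("sy") + "a" + "k" + "c" + "m" + "f" + "k" + "s"
= reverse("y") + "s" + "a" + "k" + "c" + "m" + "f" + "k" + "s"
= "y" + "s" + "a" + "k" + "c" + "m" + "f" + "k" + "s"
= "ysakcmfks"


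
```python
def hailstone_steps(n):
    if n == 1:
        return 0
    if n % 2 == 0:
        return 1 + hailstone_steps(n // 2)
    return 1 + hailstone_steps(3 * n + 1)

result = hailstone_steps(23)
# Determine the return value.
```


hailstone_steps(23)
23 is odd -> 3*23+1 = 70 -> hailstone_steps(70)
70 is even -> hailstone_steps(35)
35 is odd -> 3*35+1 = 106 -> hailstone_steps(106)
106 is even -> hailstone_steps(53)
53 is odd -> 3*53+1 = 160 -> hailstone_steps(160)
160 is even -> hailstone_steps(80)
80 is even -> hailstone_steps(40)
40 is even -> hailstone_steps(20)
20 is even -> hailstone_steps(10)
10 is even -> hailstone_steps(5)
5 is odd -> 3*5+1 = 16 -> hailstone_steps(16)
16 is even -> hailstone_steps(8)
8 is even -> hailstone_steps(4)
4 is even -> hailstone_steps(2)
2 is even -> hailstone_steps(1)
Reached 1 after 15 steps
= 15


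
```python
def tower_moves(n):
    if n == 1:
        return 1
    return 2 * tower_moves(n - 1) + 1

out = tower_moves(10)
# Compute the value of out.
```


tower_moves(10)
= 2 * tower_moves(9) + 1
= 2 * (2 * tower_moves(8) + 1) + 1
= 2 * (2 * (2 * tower_moves(7) + 1) + 1) + 1
= 2 * (2 * (2 * (2 * tower_moves(6) + 1) + 1) + 1) + 1
= 2 * (2 * (2 * (2 * (2 * tower_moves(5) + 1) + 1) + 1) + 1) + 1
= 2 * (2 * (2 * (2 * (2 * (2 * tower_moves(4) + 1) + 1) + 1) + 1) + 1) + 1
= 2 * (2 * (2 * (2 * (2 * (2 * (2 * tower_moves(3) + 1) + 1) + 1) + 1) + 1) + 1) + 1
= 2 * (2 * (2 * (2 * (2 * (2 * (2 * (2 * tower_moves(2) + 1) + 1) + 1) + 1) + 1) + 1) + 1) + 1
= 2 * (2 * (2 * (2 * (2 * (2 * (2 * (2 * (2 * tower_moves(1) + 1) + 1) + 1) + 1) + 1) + 1) + 1) + 1) + 1
Now compute bottom-up:
tower_moves(1) = 1
tower_moves(2) = 2 * 1 + 1 = 3
tower_moves(3) = 2 * 3 + 1 = 7
tower_moves(4) = 2 * 7 + 1 = 15
tower_moves(5) = 2 * 15 + 1 = 31
tower_moves(6) = 2 * 31 + 1 = 63
tower_moves(7) = 2 * 63 + 1 = 127
tower_moves(8) = 2 * 127 + 1 = 255
tower_moves(9) = 2 * 255 + 1 = 511
tower_moves(10) = 2 * 511 + 1 = 1023
= 1023


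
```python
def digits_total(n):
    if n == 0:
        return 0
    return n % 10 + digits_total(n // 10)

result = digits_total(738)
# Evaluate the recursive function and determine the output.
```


digits_total(738)
= 8 + digits_total(73)
= 8 + 3 + digits_total(7)
= 8 + 3 + 7 + digits_total(0)
= 8 + 3 + 7 + 0
= 18


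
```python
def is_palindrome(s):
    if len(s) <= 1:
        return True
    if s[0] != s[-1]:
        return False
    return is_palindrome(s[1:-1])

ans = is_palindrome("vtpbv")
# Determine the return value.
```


is_palindrome("vtpbv")
"vtpbv": s[0]='v' == s[-1]='v' -> is_palindrome("tpb")
"tpb": s[0]='t' != s[-1]='b' -> False
= False


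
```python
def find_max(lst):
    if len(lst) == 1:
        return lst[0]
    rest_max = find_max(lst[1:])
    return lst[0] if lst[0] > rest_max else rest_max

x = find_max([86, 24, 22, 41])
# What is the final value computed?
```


find_max([86, 24, 22, 41])
= compare 86 with find_max([24, 22, 41])
= compare 24 with find_max([22, 41])
= compare 22 with find_max([41])
Base: find_max([41]) = 41
compare 22 with 41: max = 41
compare 24 with 41: max = 41
compare 86 with 41: max = 86
= 86


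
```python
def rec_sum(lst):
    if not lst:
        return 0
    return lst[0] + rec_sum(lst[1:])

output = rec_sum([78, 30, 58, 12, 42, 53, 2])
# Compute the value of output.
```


rec_sum([78, 30, 58, 12, 42, 53, 2])
= 78 + rec_sum([30, 58, 12, 42, 53, 2])
= 78 + 30 + rec_sum([58, 12, 42, 53, 2])
= 78 + 30 + 58 + rec_sum([12, 42, 53, 2])
= 78 + 30 + 58 + 12 + rec_sum([42, 53, 2])
= 78 + 30 + 58 + 12 + 42 + rec_sum([53, 2])
= 78 + 30 + 58 + 12 + 42 + 53 + rec_sum([2])
= 78 + 30 + 58 + 12 + 42 + 53 + 2 + rec_sum([])
= 78 + 30 + 58 + 12 + 42 + 53 + 2 + 0
= 275


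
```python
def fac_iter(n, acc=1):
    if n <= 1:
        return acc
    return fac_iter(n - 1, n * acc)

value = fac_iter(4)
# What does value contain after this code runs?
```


fac_iter(4, 1)
= fac_iter(3, 4 * 1) = fac_iter(3, 4)
= fac_iter(2, 3 * 4) = fac_iter(2, 12)
= fac_iter(1, 2 * 12) = fac_iter(1, 24)
n <= 1, return acc = 24


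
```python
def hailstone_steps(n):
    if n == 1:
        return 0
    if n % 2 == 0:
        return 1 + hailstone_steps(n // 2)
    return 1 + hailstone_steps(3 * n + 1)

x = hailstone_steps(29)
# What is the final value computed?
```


hailstone_steps(29)
29 is odd -> 3*29+1 = 88 -> hailstone_steps(88)
88 is even -> hailstone_steps(44)
44 is even -> hailstone_steps(22)
22 is even -> hailstone_steps(11)
11 is odd -> 3*11+1 = 34 -> hailstone_steps(34)
34 is even -> hailstone_steps(17)
17 is odd -> 3*17+1 = 52 -> hailstone_steps(52)
52 is even -> hailstone_steps(26)
26 is even -> hailstone_steps(13)
13 is odd -> 3*13+1 = 40 -> hailstone_steps(40)
40 is even -> hailstone_steps(20)
20 is even -> hailstone_steps(10)
10 is even -> hailstone_steps(5)
5 is odd -> 3*5+1 = 16 -> hailstone_steps(16)
16 is even -> hailstone_steps(8)
8 is even -> hailstone_steps(4)
4 is even -> hailstone_steps(2)
2 is even -> hailstone_steps(1)
Reached 1 after 18 steps
= 18


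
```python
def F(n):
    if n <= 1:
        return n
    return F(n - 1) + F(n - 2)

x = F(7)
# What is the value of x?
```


F(7)
= F(6) + F(5)
= (F(5) + F(4)) + F(5)
Computing bottom-up: F(0)=0, F(1)=1, F(2)=1, F(3)=2, F(4)=3, F(5)=5, F(6)=8, F(7)=13
= 13


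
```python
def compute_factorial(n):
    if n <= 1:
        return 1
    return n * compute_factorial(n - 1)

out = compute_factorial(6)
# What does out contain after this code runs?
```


compute_factorial(6)
= 6 * compute_factorial(5)
= 6 * 5 * compute_factorial(4)
= 6 * 5 * 4 * compute_factorial(3)
= 6 * 5 * 4 * 3 * compute_factorial(2)
= 6 * 5 * 4 * 3 * 2 * compute_factorial(1)
= 6 * 5 * 4 * 3 * 2 * 1
= 720


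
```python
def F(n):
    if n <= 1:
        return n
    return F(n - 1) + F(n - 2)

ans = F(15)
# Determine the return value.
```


F(15)
= F(14) + F(13)
= (F(13) + F(12)) + F(13)
Computing bottom-up: F(0)=0, F(1)=1, F(2)=1, F(3)=2, F(4)=3, F(5)=5, F(6)=8, F(7)=13, F(8)=21, F(9)=34, F(10)=55, F(11)=89, F(12)=144, F(13)=233, F(14)=377, F(15)=610
= 610


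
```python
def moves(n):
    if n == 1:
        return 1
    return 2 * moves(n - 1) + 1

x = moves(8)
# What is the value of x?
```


moves(8)
= 2 * moves(7) + 1
= 2 * (2 * moves(6) + 1) + 1
= 2 * (2 * (2 * moves(5) + 1) + 1) + 1
= 2 * (2 * (2 * (2 * moves(4) + 1) + 1) + 1) + 1
= 2 * (2 * (2 * (2 * (2 * moves(3) + 1) + 1) + 1) + 1) + 1
= 2 * (2 * (2 * (2 * (2 * (2 * moves(2) + 1) + 1) + 1) + 1) + 1) + 1
= 2 * (2 * (2 * (2 * (2 * (2 * (2 * moves(1) + 1) + 1) + 1) + 1) + 1) + 1) + 1
Now compute bottom-up:
moves(1) = 1
moves(2) = 2 * 1 + 1 = 3
moves(3) = 2 * 3 + 1 = 7
moves(4) = 2 * 7 + 1 = 15
moves(5) = 2 * 15 + 1 = 31
moves(6) = 2 * 31 + 1 = 63
moves(7) = 2 * 63 + 1 = 127
moves(8) = 2 * 127 + 1 = 255
= 255


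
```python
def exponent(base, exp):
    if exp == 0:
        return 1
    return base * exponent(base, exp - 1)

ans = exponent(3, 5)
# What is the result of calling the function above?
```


exponent(3, 5)
= 3 * exponent(3, 4)
= 3 * 3 * exponent(3, 3)
= 3 * 3 * 3 * exponent(3, 2)
= 3 * 3 * 3 * 3 * exponent(3, 1)
= 3 * 3 * 3 * 3 * 3 * exponent(3, 0)
= 3 * 3 * 3 * 3 * 3 * 1
= 243


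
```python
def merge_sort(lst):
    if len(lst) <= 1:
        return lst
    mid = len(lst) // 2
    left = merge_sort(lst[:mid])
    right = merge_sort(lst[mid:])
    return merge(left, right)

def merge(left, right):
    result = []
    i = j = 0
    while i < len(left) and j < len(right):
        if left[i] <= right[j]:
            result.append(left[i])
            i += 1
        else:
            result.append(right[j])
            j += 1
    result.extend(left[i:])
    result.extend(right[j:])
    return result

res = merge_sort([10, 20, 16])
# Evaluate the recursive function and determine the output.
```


merge_sort([10, 20, 16])
Split into [10] and [20, 16]
Left sorted: [10]
Right sorted: [16, 20]
Merge [10] and [16, 20]
= [10, 16, 20]


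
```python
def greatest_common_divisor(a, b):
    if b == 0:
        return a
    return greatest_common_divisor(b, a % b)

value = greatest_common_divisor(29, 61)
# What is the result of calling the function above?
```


greatest_common_divisor(29, 61)
= greatest_common_divisor(61, 29 % 61) = greatest_common_divisor(61, 29)
= greatest_common_divisor(29, 61 % 29) = greatest_common_divisor(29, 3)
= greatest_common_divisor(3, 29 % 3) = greatest_common_divisor(3, 2)
= greatest_common_divisor(2, 3 % 2) = greatest_common_divisor(2, 1)
= greatest_common_divisor(1, 2 % 1) = greatest_common_divisor(1, 0)
b == 0, return a = 1


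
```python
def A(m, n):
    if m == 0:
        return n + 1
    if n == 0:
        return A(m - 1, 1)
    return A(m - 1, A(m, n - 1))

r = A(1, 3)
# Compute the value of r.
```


A(1, 3)
= A(0, A(1, 2))
First compute A(1, 2) = 4
= A(0, 4)
= 5


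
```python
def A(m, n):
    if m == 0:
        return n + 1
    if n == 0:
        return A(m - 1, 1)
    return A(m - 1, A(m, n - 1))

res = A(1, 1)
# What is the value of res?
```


A(1, 1)
= A(0, A(1, 0))
First compute A(1, 0) = 2
= A(0, 2)
= 3


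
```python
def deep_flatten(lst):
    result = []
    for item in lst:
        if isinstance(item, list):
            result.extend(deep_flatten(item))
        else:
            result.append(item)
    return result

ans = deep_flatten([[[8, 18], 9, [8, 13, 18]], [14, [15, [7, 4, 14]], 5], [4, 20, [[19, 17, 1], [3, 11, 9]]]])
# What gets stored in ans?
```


deep_flatten([[[8, 18], 9, [8, 13, 18]], [14, [15, [7, 4, 14]], 5], [4, 20, [[19, 17, 1], [3, 11, 9]]]])
Processing each element:
  [[8, 18], 9, [8, 13, 18]] is a list -> deep_flatten recursively -> [8, 18, 9, 8, 13, 18]
  [14, [15, [7, 4, 14]], 5] is a list -> deep_flatten recursively -> [14, 15, 7, 4, 14, 5]
  [4, 20, [[19, 17, 1], [3, 11, 9]]] is a list -> deep_flatten recursively -> [4, 20, 19, 17, 1, 3, 11, 9]
= [8, 18, 9, 8, 13, 18, 14, 15, 7, 4, 14, 5, 4, 20, 19, 17, 1, 3, 11, 9]


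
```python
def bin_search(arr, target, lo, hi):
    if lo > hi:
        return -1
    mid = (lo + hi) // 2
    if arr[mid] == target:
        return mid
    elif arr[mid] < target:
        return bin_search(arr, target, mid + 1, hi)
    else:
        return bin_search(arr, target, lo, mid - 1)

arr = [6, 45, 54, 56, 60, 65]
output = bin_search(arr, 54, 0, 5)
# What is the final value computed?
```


bin_search(arr, 54, 0, 5)
lo=0, hi=5, mid=2, arr[mid]=54
arr[2] == 54, found at index 2
= 2


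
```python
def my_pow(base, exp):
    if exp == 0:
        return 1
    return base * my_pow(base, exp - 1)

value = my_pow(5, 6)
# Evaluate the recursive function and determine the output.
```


my_pow(5, 6)
= 5 * my_pow(5, 5)
= 5 * 5 * my_pow(5, 4)
= 5 * 5 * 5 * my_pow(5, 3)
= 5 * 5 * 5 * 5 * my_pow(5, 2)
= 5 * 5 * 5 * 5 * 5 * my_pow(5, 1)
= 5 * 5 * 5 * 5 * 5 * 5 * my_pow(5, 0)
= 5 * 5 * 5 * 5 * 5 * 5 * 1
= 15625


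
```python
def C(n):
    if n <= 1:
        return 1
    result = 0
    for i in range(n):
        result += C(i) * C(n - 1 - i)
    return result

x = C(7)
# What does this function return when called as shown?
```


C(7)
= sum of C(i) * C(7-1-i) for i in 0..6
First compute sub-values bottom-up:
  C(0) = 1, C(1) = 1
  C(2) = 1*1 + 1*1 = 2
  C(3) = 1*2 + 1*1 + 2*1 = 5
  C(4) = 1*5 + 1*2 + 2*1 + 5*1 = 14
  C(5) = 1*14 + 1*5 + 2*2 + 5*1 + 14*1 = 42
  C(6) = 1*42 + 1*14 + 2*5 + 5*2 + 14*1 + 42*1 = 132
Now C(7):
  C(0)*C(6) = 1*132 = 132
  C(1)*C(5) = 1*42 = 42
  C(2)*C(4) = 2*14 = 28
  C(3)*C(3) = 5*5 = 25
  C(4)*C(2) = 14*2 = 28
  C(5)*C(1) = 42*1 = 42
  C(6)*C(0) = 132*1 = 132
= 132 + 42 + 28 + 25 + 28 + 42 + 132
= 429


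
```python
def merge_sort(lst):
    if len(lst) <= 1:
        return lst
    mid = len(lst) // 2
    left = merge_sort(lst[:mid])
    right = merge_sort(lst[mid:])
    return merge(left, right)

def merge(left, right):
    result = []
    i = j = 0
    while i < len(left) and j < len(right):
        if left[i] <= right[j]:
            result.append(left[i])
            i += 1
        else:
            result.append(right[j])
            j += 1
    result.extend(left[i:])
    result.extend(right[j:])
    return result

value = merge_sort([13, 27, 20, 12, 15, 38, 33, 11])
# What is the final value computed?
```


merge_sort([13, 27, 20, 12, 15, 38, 33, 11])
Split into [13, 27, 20, 12] and [15, 38, 33, 11]
Left sorted: [12, 13, 20, 27]
Right sorted: [11, 15, 33, 38]
Merge [12, 13, 20, 27] and [11, 15, 33, 38]
= [11, 12, 13, 15, 20, 27, 33, 38]


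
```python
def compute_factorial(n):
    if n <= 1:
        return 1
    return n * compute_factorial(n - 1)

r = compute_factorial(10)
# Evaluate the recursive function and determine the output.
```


compute_factorial(10)
= 10 * compute_factorial(9)
= 10 * 9 * compute_factorial(8)
= 10 * 9 * 8 * compute_factorial(7)
= 10 * 9 * 8 * 7 * compute_factorial(6)
= 10 * 9 * 8 * 7 * 6 * compute_factorial(5)
= 10 * 9 * 8 * 7 * 6 * 5 * compute_factorial(4)
= 10 * 9 * 8 * 7 * 6 * 5 * 4 * compute_factorial(3)
= 10 * 9 * 8 * 7 * 6 * 5 * 4 * 3 * compute_factorial(2)
= 10 * 9 * 8 * 7 * 6 * 5 * 4 * 3 * 2 * compute_factorial(1)
= 10 * 9 * 8 * 7 * 6 * 5 * 4 * 3 * 2 * 1
= 3628800
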